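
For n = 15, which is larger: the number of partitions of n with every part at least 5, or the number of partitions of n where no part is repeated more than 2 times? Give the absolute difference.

65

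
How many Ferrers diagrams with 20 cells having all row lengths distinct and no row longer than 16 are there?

There are too many to list fully; the first 12 (by largest part) are:
4, 16
1, 3, 16
5, 15
1, 4, 15
2, 3, 15
6, 14
1, 5, 14
2, 4, 14
1, 2, 3, 14
7, 13
1, 6, 13
2, 5, 13
…and 47 more, for 59 total.

59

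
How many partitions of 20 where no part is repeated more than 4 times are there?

409

Direct enumeration gives 409 partitions.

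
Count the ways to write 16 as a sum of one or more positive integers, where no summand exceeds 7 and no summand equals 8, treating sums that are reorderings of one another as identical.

164

Counting exhaustively, 164 partitions satisfy the conditions.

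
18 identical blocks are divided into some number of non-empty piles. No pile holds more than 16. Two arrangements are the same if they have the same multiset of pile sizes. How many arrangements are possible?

383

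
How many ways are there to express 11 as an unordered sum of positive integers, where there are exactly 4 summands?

11

Enumerating:
8+1+1+1
7+2+1+1
6+3+1+1
6+2+2+1
5+4+1+1
5+3+2+1
5+2+2+2
4+4+2+1
4+3+3+1
4+3+2+2
3+3+3+2
Counting gives 11.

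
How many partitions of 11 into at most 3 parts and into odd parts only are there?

5

The partitions of 11 that satisfy the conditions:
11
9+1+1
7+3+1
5+5+1
5+3+3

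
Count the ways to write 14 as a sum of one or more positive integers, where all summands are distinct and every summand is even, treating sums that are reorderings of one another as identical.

Enumerating:
14
2+12
4+10
6+8
2+4+8
That's 5 in total.

5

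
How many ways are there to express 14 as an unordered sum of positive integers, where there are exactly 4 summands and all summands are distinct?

5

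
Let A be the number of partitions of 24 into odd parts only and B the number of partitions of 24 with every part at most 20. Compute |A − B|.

Partitions of 24 into odd parts only: 122.
Partitions of 24 with every part at most 20: 1568.
|122 − 1568| = 1446.

1446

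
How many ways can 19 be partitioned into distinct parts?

A partial list (first 12 by largest part):
19
18,1
17,2
16,3
16,2,1
15,4
15,3,1
14,5
14,4,1
14,3,2
13,6
13,5,1
…and 42 more, for 54 total.

54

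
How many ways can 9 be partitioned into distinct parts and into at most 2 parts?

5

Listing the qualifying partitions of 9:
9
8, 1
7, 2
6, 3
5, 4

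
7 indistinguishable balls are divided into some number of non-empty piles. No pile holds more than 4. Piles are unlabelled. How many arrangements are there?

11

They are:
3 + 4
1 + 2 + 4
1 + 1 + 1 + 4
1 + 3 + 3
2 + 2 + 3
1 + 1 + 2 + 3
1 + 1 + 1 + 1 + 3
1 + 2 + 2 + 2
1 + 1 + 1 + 2 + 2
1 + 1 + 1 + 1 + 1 + 2
1 + 1 + 1 + 1 + 1 + 1 + 1
That's 11 in total.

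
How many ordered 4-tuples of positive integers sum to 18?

Place 3 bars in the 17 internal gaps of a row of 18 dots: C(17,3) = 680.

680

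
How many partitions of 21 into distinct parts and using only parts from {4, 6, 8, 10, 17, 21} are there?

Listing the qualifying partitions of 21:
21
17 + 4

2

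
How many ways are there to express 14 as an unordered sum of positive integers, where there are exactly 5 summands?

23

They are:
1, 1, 1, 1, 10
1, 1, 1, 2, 9
1, 1, 1, 3, 8
1, 1, 2, 2, 8
1, 1, 1, 4, 7
1, 1, 2, 3, 7
1, 2, 2, 2, 7
1, 1, 1, 5, 6
1, 1, 2, 4, 6
1, 1, 3, 3, 6
1, 2, 2, 3, 6
2, 2, 2, 2, 6
1, 1, 2, 5, 5
1, 1, 3, 4, 5
1, 2, 2, 4, 5
1, 2, 3, 3, 5
2, 2, 2, 3, 5
1, 1, 4, 4, 4
1, 2, 3, 4, 4
2, 2, 2, 4, 4
1, 3, 3, 3, 4
2, 2, 3, 3, 4
2, 3, 3, 3, 3
Counting gives 23.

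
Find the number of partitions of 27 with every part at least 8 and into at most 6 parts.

10

Listing the qualifying partitions of 27:
27
19 + 8
18 + 9
17 + 10
16 + 11
15 + 12
14 + 13
11 + 8 + 8
10 + 9 + 8
9 + 9 + 9
That's 10 in total.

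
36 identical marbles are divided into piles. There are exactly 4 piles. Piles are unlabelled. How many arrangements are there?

351

Systematic enumeration (by largest part, then next-largest, …) yields 351.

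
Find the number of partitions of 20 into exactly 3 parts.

33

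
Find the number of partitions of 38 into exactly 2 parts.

19

Enumerating:
37,1
36,2
35,3
34,4
33,5
32,6
31,7
30,8
29,9
28,10
27,11
26,12
25,13
24,14
23,15
22,16
21,17
20,18
19,19
That's 19 in total.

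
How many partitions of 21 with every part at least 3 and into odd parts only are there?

12

The partitions of 21 that satisfy the conditions:
21
15,3,3
13,5,3
11,7,3
11,5,5
9,9,3
9,7,5
9,3,3,3,3
7,7,7
7,5,3,3,3
5,5,5,3,3
3,3,3,3,3,3,3
That's 12 in total.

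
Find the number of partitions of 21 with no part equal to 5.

Enumerating by decreasing first part gives 561 partitions in all.

561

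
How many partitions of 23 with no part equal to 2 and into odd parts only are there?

104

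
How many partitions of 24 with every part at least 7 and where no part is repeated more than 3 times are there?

Enumerating:
24
17,7
16,8
15,9
14,10
13,11
12,12
10,7,7
9,8,7
8,8,8
That's 10 in total.

10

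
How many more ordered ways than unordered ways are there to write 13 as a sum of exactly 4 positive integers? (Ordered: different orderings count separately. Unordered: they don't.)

202

Compositions: C(12,3) = 220.
Unordered (partitions into 4 parts): 18.
Difference: 220 − 18 = 202.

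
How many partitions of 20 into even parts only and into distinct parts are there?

10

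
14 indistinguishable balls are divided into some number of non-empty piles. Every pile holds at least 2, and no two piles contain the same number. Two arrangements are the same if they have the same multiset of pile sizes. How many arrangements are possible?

12

Listing the qualifying partitions of 14:
14
12 + 2
11 + 3
10 + 4
9 + 5
9 + 3 + 2
8 + 6
8 + 4 + 2
7 + 5 + 2
7 + 4 + 3
6 + 5 + 3
5 + 4 + 3 + 2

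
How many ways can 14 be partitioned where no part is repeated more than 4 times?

Direct enumeration gives 100 partitions.

100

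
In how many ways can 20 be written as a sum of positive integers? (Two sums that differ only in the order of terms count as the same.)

Counting exhaustively, 627 partitions satisfy the conditions.

627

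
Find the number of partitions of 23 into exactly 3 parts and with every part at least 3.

Listing the qualifying partitions of 23:
17+3+3
16+4+3
15+5+3
15+4+4
14+6+3
14+5+4
13+7+3
13+6+4
13+5+5
12+8+3
12+7+4
12+6+5
11+9+3
11+8+4
11+7+5
11+6+6
10+10+3
10+9+4
10+8+5
10+7+6
9+9+5
9+8+6
9+7+7
8+8+7
That's 24 in total.

24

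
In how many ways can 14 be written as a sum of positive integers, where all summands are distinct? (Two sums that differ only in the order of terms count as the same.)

22

The partitions of 14 that satisfy the conditions:
14
13, 1
12, 2
11, 3
11, 2, 1
10, 4
10, 3, 1
9, 5
9, 4, 1
9, 3, 2
8, 6
8, 5, 1
8, 4, 2
8, 3, 2, 1
7, 6, 1
7, 5, 2
7, 4, 3
7, 4, 2, 1
6, 5, 3
6, 5, 2, 1
6, 4, 3, 1
5, 4, 3, 2
Counting gives 22.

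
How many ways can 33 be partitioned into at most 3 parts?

Enumerating by decreasing first part gives 108 partitions in all.

108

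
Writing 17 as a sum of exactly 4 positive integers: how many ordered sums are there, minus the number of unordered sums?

521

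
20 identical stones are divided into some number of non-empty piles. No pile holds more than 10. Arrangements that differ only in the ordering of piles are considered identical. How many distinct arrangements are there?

530

A full systematic count gives 530.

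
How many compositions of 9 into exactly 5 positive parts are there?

A composition of 9 into 5 positive parts is chosen by placing 4 dividers among the 8 gaps between 9 units: C(8,4) = 70.

70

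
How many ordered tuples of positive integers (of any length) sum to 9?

There are 8 gaps and each independently is a cut or not, giving 2^8 = 256.

256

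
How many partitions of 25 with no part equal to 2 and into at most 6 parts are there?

321

Counting exhaustively, 321 partitions satisfy the conditions.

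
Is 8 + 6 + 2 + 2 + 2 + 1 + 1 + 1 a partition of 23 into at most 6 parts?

No

The parts sum to 23, and the condition 'there are at most 6 summands' is violated.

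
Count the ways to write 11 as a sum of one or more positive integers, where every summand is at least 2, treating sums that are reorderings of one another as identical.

14

They are:
11
9 + 2
8 + 3
7 + 4
7 + 2 + 2
6 + 5
6 + 3 + 2
5 + 4 + 2
5 + 3 + 3
5 + 2 + 2 + 2
4 + 4 + 3
4 + 3 + 2 + 2
3 + 3 + 3 + 2
3 + 2 + 2 + 2 + 2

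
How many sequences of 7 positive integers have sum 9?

By stars and bars with positive parts, the count is C(8,6) = 28.

28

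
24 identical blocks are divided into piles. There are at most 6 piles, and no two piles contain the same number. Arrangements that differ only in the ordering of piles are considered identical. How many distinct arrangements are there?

There are 122 such partitions.

122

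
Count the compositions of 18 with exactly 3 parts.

Place 2 bars in the 17 internal gaps of a row of 18 dots: C(17,2) = 136.

136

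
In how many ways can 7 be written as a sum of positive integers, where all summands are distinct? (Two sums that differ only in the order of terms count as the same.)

Enumerating:
7
6 + 1
5 + 2
4 + 3
4 + 2 + 1
Counting gives 5.

5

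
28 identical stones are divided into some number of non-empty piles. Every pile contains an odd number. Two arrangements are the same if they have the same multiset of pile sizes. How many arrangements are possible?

Enumerating by decreasing first part gives 222 partitions in all.

222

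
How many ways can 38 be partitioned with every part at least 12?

Enumerating:
38
26,12
25,13
24,14
23,15
22,16
21,17
20,18
19,19
14,12,12
13,13,12
Counting gives 11.

11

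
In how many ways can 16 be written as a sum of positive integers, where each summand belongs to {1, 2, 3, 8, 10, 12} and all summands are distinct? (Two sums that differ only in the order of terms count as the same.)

Listing the qualifying partitions of 16:
12 + 3 + 1
10 + 3 + 2 + 1
That's 2 in total.

2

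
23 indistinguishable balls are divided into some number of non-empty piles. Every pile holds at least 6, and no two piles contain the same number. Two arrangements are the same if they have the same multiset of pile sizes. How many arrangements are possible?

9

Listing the qualifying partitions of 23:
23
6,17
7,16
8,15
9,14
10,13
11,12
6,7,10
6,8,9
That's 9 in total.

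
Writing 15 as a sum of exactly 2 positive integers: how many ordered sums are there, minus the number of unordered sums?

Compositions: C(14,1) = 14.
Unordered (partitions into 2 parts): 7.
Difference: 14 − 7 = 7.

7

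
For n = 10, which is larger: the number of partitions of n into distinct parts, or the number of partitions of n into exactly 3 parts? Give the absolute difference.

2

Partitions of 10 into distinct parts: 10.
Partitions of 10 into exactly 3 parts: 8.
|10 − 8| = 2.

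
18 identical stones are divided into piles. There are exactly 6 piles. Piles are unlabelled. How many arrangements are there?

58

There are too many to list fully; the first 12 (by largest part) are:
13+1+1+1+1+1
12+2+1+1+1+1
11+3+1+1+1+1
11+2+2+1+1+1
10+4+1+1+1+1
10+3+2+1+1+1
10+2+2+2+1+1
9+5+1+1+1+1
9+4+2+1+1+1
9+3+3+1+1+1
9+3+2+2+1+1
9+2+2+2+2+1
…and 46 more, for 58 total.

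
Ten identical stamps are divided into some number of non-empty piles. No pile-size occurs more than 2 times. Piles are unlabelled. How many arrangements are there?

The partitions of 10 that satisfy the conditions:
10
9, 1
8, 2
8, 1, 1
7, 3
7, 2, 1
6, 4
6, 3, 1
6, 2, 2
6, 2, 1, 1
5, 5
5, 4, 1
5, 3, 2
5, 3, 1, 1
5, 2, 2, 1
4, 4, 2
4, 4, 1, 1
4, 3, 3
4, 3, 2, 1
4, 2, 2, 1, 1
3, 3, 2, 2
3, 3, 2, 1, 1
That's 22 in total.

22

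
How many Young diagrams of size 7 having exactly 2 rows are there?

3

The partitions of 7 that satisfy the conditions:
6+1
5+2
4+3
Counting gives 3.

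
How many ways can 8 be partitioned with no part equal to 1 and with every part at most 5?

The partitions of 8 that satisfy the conditions:
3+5
4+4
2+2+4
2+3+3
2+2+2+2

5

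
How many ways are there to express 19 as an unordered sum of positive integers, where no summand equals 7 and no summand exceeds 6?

Enumerating by decreasing first part gives 235 partitions in all.

235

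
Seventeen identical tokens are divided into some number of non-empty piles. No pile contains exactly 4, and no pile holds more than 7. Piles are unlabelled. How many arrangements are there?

There are 119 such partitions.

119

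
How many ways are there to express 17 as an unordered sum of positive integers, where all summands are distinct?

There are too many to list fully; the first 12 (by largest part) are:
17
16,1
15,2
14,3
14,2,1
13,4
13,3,1
12,5
12,4,1
12,3,2
11,6
11,5,1
…and 26 more, for 38 total.

38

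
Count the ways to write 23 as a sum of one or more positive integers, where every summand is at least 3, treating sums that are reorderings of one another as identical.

88

Direct enumeration gives 88 partitions.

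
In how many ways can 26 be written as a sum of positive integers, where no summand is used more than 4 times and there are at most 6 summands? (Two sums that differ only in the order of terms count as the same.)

704

A full systematic count gives 704.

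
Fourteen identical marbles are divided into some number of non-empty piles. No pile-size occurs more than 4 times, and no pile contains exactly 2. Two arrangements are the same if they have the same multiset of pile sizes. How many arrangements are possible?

A partial list (first 12 by largest part):
14
13 + 1
12 + 1 + 1
11 + 3
11 + 1 + 1 + 1
10 + 4
10 + 3 + 1
10 + 1 + 1 + 1 + 1
9 + 5
9 + 4 + 1
9 + 3 + 1 + 1
8 + 6
…and 31 more, for 43 total.

43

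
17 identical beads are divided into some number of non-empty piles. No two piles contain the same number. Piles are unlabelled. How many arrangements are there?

38

There are too many to list fully; the first 12 (by largest part) are:
17
1+16
2+15
3+14
1+2+14
4+13
1+3+13
5+12
1+4+12
2+3+12
6+11
1+5+11
…and 26 more, for 38 total.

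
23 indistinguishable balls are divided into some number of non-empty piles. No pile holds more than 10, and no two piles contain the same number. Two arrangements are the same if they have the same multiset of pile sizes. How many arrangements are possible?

There are too many to list fully; the first 12 (by largest part) are:
4+9+10
1+3+9+10
5+8+10
1+4+8+10
2+3+8+10
6+7+10
1+5+7+10
2+4+7+10
1+2+3+7+10
2+5+6+10
3+4+6+10
1+2+4+6+10
…and 24 more, for 36 total.

36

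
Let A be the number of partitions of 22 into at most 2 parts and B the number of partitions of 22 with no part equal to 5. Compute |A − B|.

Partitions of 22 into at most 2 parts: 12.
Partitions of 22 with no part equal to 5: 705.
|12 − 705| = 693.

693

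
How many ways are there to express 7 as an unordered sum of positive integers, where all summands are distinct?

5

Enumerating:
7
6+1
5+2
4+3
4+2+1
Counting gives 5.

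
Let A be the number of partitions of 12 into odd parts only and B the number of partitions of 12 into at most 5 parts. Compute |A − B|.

32

Partitions of 12 into odd parts only: 15.
Partitions of 12 into at most 5 parts: 47.
|15 − 47| = 32.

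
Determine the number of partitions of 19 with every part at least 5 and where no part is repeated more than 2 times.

10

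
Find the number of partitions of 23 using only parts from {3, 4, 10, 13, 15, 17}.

The partitions of 23 that satisfy the conditions:
3, 3, 17
4, 4, 15
10, 13
3, 3, 4, 13
3, 10, 10
3, 3, 3, 4, 10
3, 4, 4, 4, 4, 4
3, 3, 3, 3, 3, 4, 4
Counting gives 8.

8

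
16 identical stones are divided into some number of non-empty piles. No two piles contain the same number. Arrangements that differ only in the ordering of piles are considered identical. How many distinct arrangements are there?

32

A partial list (first 12 by largest part):
16
15+1
14+2
13+3
13+2+1
12+4
12+3+1
11+5
11+4+1
11+3+2
10+6
10+5+1
…and 20 more, for 32 total.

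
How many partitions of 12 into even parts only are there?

11

Listing the qualifying partitions of 12:
12
2,10
4,8
2,2,8
6,6
2,4,6
2,2,2,6
4,4,4
2,2,4,4
2,2,2,2,4
2,2,2,2,2,2
Counting gives 11.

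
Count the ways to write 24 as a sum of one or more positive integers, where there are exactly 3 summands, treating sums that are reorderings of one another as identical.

A partial list (first 12 by largest part):
22, 1, 1
21, 2, 1
20, 3, 1
20, 2, 2
19, 4, 1
19, 3, 2
18, 5, 1
18, 4, 2
18, 3, 3
17, 6, 1
17, 5, 2
17, 4, 3
…and 36 more, for 48 total.

48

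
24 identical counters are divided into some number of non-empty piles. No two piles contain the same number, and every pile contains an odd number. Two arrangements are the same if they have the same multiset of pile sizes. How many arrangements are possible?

Enumerating:
23+1
21+3
19+5
17+7
15+9
15+5+3+1
13+11
13+7+3+1
11+9+3+1
11+7+5+1
9+7+5+3
Counting gives 11.

11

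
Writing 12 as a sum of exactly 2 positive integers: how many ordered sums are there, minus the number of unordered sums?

5

Ordered (compositions into 2 parts): C(11,1) = 11.
Unordered (partitions into 2 parts): 6.
Difference: 11 − 6 = 5.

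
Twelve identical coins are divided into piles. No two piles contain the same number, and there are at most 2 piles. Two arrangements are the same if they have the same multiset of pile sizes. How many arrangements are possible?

Enumerating:
12
11, 1
10, 2
9, 3
8, 4
7, 5

6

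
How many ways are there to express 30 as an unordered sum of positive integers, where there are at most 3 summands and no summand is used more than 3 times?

91

Systematic enumeration (by largest part, then next-largest, …) yields 91.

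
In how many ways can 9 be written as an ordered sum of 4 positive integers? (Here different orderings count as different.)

Place 3 bars in the 8 internal gaps of a row of 9 dots: C(8,3) = 56.

56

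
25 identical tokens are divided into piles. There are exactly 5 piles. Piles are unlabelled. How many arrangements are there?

192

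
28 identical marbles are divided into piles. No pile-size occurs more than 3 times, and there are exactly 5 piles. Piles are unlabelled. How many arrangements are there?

285

Enumerating by decreasing first part gives 285 partitions in all.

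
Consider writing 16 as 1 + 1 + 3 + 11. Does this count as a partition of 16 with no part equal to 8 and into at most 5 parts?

The parts sum to 16, and the condition 'no summand equals 8' holds; the condition 'there are at most 5 summands' holds.

Yes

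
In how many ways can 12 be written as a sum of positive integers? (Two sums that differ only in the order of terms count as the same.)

77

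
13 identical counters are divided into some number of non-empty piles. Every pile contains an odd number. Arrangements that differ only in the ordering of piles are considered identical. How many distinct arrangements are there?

18

They are:
13
1+1+11
1+3+9
1+1+1+1+9
1+5+7
3+3+7
1+1+1+3+7
1+1+1+1+1+1+7
3+5+5
1+1+1+5+5
1+1+3+3+5
1+1+1+1+1+3+5
1+1+1+1+1+1+1+1+5
1+3+3+3+3
1+1+1+1+3+3+3
1+1+1+1+1+1+1+3+3
1+1+1+1+1+1+1+1+1+1+3
1+1+1+1+1+1+1+1+1+1+1+1+1
That's 18 in total.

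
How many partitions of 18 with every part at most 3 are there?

There are too many to list fully; the first 12 (by largest part) are:
3+3+3+3+3+3
3+3+3+3+3+2+1
3+3+3+3+3+1+1+1
3+3+3+3+2+2+2
3+3+3+3+2+2+1+1
3+3+3+3+2+1+1+1+1
3+3+3+3+1+1+1+1+1+1
3+3+3+2+2+2+2+1
3+3+3+2+2+2+1+1+1
3+3+3+2+2+1+1+1+1+1
3+3+3+2+1+1+1+1+1+1+1
3+3+3+1+1+1+1+1+1+1+1+1
…and 25 more, for 37 total.

37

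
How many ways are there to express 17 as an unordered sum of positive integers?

Counting exhaustively, 297 partitions satisfy the conditions.

297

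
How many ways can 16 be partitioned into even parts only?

They are:
16
14 + 2
12 + 4
12 + 2 + 2
10 + 6
10 + 4 + 2
10 + 2 + 2 + 2
8 + 8
8 + 6 + 2
8 + 4 + 4
8 + 4 + 2 + 2
8 + 2 + 2 + 2 + 2
6 + 6 + 4
6 + 6 + 2 + 2
6 + 4 + 4 + 2
6 + 4 + 2 + 2 + 2
6 + 2 + 2 + 2 + 2 + 2
4 + 4 + 4 + 4
4 + 4 + 4 + 2 + 2
4 + 4 + 2 + 2 + 2 + 2
4 + 2 + 2 + 2 + 2 + 2 + 2
2 + 2 + 2 + 2 + 2 + 2 + 2 + 2
Counting gives 22.

22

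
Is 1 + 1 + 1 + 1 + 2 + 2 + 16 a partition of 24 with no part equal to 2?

No

The parts sum to 24, and the condition 'no summand equals 2' is violated.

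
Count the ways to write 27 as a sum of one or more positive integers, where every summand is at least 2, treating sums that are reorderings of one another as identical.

574

Enumerating by decreasing first part gives 574 partitions in all.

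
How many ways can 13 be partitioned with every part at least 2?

24

They are:
13
11, 2
10, 3
9, 4
9, 2, 2
8, 5
8, 3, 2
7, 6
7, 4, 2
7, 3, 3
7, 2, 2, 2
6, 5, 2
6, 4, 3
6, 3, 2, 2
5, 5, 3
5, 4, 4
5, 4, 2, 2
5, 3, 3, 2
5, 2, 2, 2, 2
4, 4, 3, 2
4, 3, 3, 3
4, 3, 2, 2, 2
3, 3, 3, 2, 2
3, 2, 2, 2, 2, 2
Counting gives 24.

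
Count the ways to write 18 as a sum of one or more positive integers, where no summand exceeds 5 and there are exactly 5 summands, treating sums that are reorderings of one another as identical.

They are:
5, 5, 5, 2, 1
5, 5, 4, 3, 1
5, 5, 4, 2, 2
5, 5, 3, 3, 2
5, 4, 4, 4, 1
5, 4, 4, 3, 2
5, 4, 3, 3, 3
4, 4, 4, 4, 2
4, 4, 4, 3, 3
Counting gives 9.

9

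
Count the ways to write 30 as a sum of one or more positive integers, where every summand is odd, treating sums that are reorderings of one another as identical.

Enumerating by decreasing first part gives 296 partitions in all.

296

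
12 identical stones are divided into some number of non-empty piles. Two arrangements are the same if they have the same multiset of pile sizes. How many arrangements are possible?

Systematic enumeration (by largest part, then next-largest, …) yields 77.

77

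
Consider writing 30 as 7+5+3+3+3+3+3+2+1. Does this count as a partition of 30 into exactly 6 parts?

The parts sum to 30, and the condition 'there are exactly 6 summands' is violated.

No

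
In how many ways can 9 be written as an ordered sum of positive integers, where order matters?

256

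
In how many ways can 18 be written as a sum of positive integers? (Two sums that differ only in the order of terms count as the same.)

Enumerating by decreasing first part gives 385 partitions in all.

385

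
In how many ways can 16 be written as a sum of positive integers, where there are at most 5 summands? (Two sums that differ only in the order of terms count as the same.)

Direct enumeration gives 101 partitions.

101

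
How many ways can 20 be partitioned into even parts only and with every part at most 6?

14

They are:
2 + 6 + 6 + 6
4 + 4 + 6 + 6
2 + 2 + 4 + 6 + 6
2 + 2 + 2 + 2 + 6 + 6
2 + 4 + 4 + 4 + 6
2 + 2 + 2 + 4 + 4 + 6
2 + 2 + 2 + 2 + 2 + 4 + 6
2 + 2 + 2 + 2 + 2 + 2 + 2 + 6
4 + 4 + 4 + 4 + 4
2 + 2 + 4 + 4 + 4 + 4
2 + 2 + 2 + 2 + 4 + 4 + 4
2 + 2 + 2 + 2 + 2 + 2 + 4 + 4
2 + 2 + 2 + 2 + 2 + 2 + 2 + 2 + 4
2 + 2 + 2 + 2 + 2 + 2 + 2 + 2 + 2 + 2
Counting gives 14.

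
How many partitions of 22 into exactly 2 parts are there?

11

The partitions of 22 that satisfy the conditions:
21,1
20,2
19,3
18,4
17,5
16,6
15,7
14,8
13,9
12,10
11,11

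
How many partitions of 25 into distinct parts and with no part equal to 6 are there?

Counting exhaustively, 102 partitions satisfy the conditions.

102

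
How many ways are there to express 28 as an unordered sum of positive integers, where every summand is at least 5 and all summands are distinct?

There are too many to list fully; the first 12 (by largest part) are:
28
5 + 23
6 + 22
7 + 21
8 + 20
9 + 19
10 + 18
11 + 17
5 + 6 + 17
12 + 16
5 + 7 + 16
13 + 15
…and 14 more, for 26 total.

26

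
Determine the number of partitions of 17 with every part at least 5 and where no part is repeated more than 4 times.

7

Enumerating:
17
12+5
11+6
10+7
9+8
7+5+5
6+6+5
Counting gives 7.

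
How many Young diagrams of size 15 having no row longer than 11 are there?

169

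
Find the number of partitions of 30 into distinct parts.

Direct enumeration gives 296 partitions.

296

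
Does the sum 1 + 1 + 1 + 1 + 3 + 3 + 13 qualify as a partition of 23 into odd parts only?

Yes

The parts sum to 23, and the condition 'every summand is odd' holds.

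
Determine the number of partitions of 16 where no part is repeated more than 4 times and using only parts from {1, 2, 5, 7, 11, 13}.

17

Enumerating:
13,2,1
13,1,1,1
11,5
11,2,2,1
11,2,1,1,1
7,7,2
7,7,1,1
7,5,2,2
7,5,2,1,1
7,5,1,1,1,1
7,2,2,2,2,1
7,2,2,2,1,1,1
5,5,5,1
5,5,2,2,2
5,5,2,2,1,1
5,5,2,1,1,1,1
5,2,2,2,2,1,1,1
That's 17 in total.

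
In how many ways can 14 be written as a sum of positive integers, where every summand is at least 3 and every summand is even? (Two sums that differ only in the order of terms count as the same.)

They are:
14
10,4
8,6
6,4,4
That's 4 in total.

4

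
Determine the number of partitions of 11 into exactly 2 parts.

Enumerating:
10,1
9,2
8,3
7,4
6,5
Counting gives 5.

5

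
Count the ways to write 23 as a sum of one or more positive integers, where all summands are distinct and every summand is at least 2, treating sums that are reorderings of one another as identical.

There are too many to list fully; the first 12 (by largest part) are:
23
21 + 2
20 + 3
19 + 4
18 + 5
18 + 3 + 2
17 + 6
17 + 4 + 2
16 + 7
16 + 5 + 2
16 + 4 + 3
15 + 8
…and 44 more, for 56 total.

56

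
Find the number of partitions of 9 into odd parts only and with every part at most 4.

4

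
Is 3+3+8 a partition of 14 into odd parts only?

No

The parts sum to 14, and the condition 'every summand is odd' is violated.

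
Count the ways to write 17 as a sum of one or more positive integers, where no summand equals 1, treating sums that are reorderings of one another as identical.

There are too many to list fully; the first 12 (by largest part) are:
17
15+2
14+3
13+4
13+2+2
12+5
12+3+2
11+6
11+4+2
11+3+3
11+2+2+2
10+7
…and 54 more, for 66 total.

66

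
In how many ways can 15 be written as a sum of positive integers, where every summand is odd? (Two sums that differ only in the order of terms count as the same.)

27

There are too many to list fully; the first 12 (by largest part) are:
15
1, 1, 13
1, 3, 11
1, 1, 1, 1, 11
1, 5, 9
3, 3, 9
1, 1, 1, 3, 9
1, 1, 1, 1, 1, 1, 9
1, 7, 7
3, 5, 7
1, 1, 1, 5, 7
1, 1, 3, 3, 7
…and 15 more, for 27 total.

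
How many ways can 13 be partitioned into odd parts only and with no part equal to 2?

18

Listing the qualifying partitions of 13:
13
11+1+1
9+3+1
9+1+1+1+1
7+5+1
7+3+3
7+3+1+1+1
7+1+1+1+1+1+1
5+5+3
5+5+1+1+1
5+3+3+1+1
5+3+1+1+1+1+1
5+1+1+1+1+1+1+1+1
3+3+3+3+1
3+3+3+1+1+1+1
3+3+1+1+1+1+1+1+1
3+1+1+1+1+1+1+1+1+1+1
1+1+1+1+1+1+1+1+1+1+1+1+1
Counting gives 18.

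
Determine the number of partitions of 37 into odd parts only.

There are 760 such partitions.

760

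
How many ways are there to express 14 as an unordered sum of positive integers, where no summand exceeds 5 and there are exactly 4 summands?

Enumerating:
5+5+3+1
5+5+2+2
5+4+4+1
5+4+3+2
5+3+3+3
4+4+4+2
4+4+3+3

7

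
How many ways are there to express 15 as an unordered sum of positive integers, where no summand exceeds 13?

Counting exhaustively, 174 partitions satisfy the conditions.

174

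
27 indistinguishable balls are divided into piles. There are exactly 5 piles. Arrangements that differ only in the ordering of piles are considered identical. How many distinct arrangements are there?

A full systematic count gives 255.

255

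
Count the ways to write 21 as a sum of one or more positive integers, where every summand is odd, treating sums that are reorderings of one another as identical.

76

A full systematic count gives 76.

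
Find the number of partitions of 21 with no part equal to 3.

Direct enumeration gives 407 partitions.

407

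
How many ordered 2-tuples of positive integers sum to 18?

By stars and bars with positive parts, the count is C(17,1) = 17.

17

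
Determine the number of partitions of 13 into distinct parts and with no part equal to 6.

14

They are:
13
1 + 12
2 + 11
3 + 10
1 + 2 + 10
4 + 9
1 + 3 + 9
5 + 8
1 + 4 + 8
2 + 3 + 8
1 + 5 + 7
2 + 4 + 7
1 + 2 + 3 + 7
1 + 3 + 4 + 5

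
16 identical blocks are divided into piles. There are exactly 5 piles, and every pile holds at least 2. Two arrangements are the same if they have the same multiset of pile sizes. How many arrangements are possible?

10

The partitions of 16 that satisfy the conditions:
8+2+2+2+2
7+3+2+2+2
6+4+2+2+2
6+3+3+2+2
5+5+2+2+2
5+4+3+2+2
5+3+3+3+2
4+4+4+2+2
4+4+3+3+2
4+3+3+3+3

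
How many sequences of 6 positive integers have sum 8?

21

A composition of 8 into 6 positive parts is chosen by placing 5 dividers among the 7 gaps between 8 units: C(7,5) = 21.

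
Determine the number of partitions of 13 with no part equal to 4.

71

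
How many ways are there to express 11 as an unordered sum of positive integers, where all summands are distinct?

Listing the qualifying partitions of 11:
11
10+1
9+2
8+3
8+2+1
7+4
7+3+1
6+5
6+4+1
6+3+2
5+4+2
5+3+2+1
That's 12 in total.

12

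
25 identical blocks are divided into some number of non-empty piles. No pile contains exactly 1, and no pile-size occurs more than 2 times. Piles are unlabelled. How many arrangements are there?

201

Counting exhaustively, 201 partitions satisfy the conditions.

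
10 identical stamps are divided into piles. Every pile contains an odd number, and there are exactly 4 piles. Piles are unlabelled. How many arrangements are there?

Listing the qualifying partitions of 10:
7, 1, 1, 1
5, 3, 1, 1
3, 3, 3, 1

3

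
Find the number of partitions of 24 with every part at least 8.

7

The partitions of 24 that satisfy the conditions:
24
16+8
15+9
14+10
13+11
12+12
8+8+8
Counting gives 7.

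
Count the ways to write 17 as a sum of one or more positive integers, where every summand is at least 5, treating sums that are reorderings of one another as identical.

Enumerating:
17
12 + 5
11 + 6
10 + 7
9 + 8
7 + 5 + 5
6 + 6 + 5
Counting gives 7.

7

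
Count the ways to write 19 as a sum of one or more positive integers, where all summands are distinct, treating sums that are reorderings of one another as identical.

There are too many to list fully; the first 12 (by largest part) are:
19
18+1
17+2
16+3
16+2+1
15+4
15+3+1
14+5
14+4+1
14+3+2
13+6
13+5+1
…and 42 more, for 54 total.

54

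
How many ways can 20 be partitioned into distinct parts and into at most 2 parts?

10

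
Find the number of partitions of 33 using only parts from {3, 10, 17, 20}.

4

They are:
3 + 10 + 20
3 + 3 + 10 + 17
3 + 10 + 10 + 10
3 + 3 + 3 + 3 + 3 + 3 + 3 + 3 + 3 + 3 + 3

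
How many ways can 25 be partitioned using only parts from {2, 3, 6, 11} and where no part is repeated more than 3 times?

5

Enumerating:
11 + 11 + 3
11 + 6 + 6 + 2
11 + 6 + 3 + 3 + 2
6 + 6 + 6 + 3 + 2 + 2
6 + 6 + 3 + 3 + 3 + 2 + 2
That's 5 in total.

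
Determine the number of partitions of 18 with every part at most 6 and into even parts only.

12

Enumerating:
6 + 6 + 6
6 + 6 + 4 + 2
6 + 6 + 2 + 2 + 2
6 + 4 + 4 + 4
6 + 4 + 4 + 2 + 2
6 + 4 + 2 + 2 + 2 + 2
6 + 2 + 2 + 2 + 2 + 2 + 2
4 + 4 + 4 + 4 + 2
4 + 4 + 4 + 2 + 2 + 2
4 + 4 + 2 + 2 + 2 + 2 + 2
4 + 2 + 2 + 2 + 2 + 2 + 2 + 2
2 + 2 + 2 + 2 + 2 + 2 + 2 + 2 + 2
Counting gives 12.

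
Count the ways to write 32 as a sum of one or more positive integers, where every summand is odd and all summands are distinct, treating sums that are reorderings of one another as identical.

23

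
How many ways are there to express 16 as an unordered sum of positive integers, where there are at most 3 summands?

30

There are too many to list fully; the first 12 (by largest part) are:
16
15,1
14,2
14,1,1
13,3
13,2,1
12,4
12,3,1
12,2,2
11,5
11,4,1
11,3,2
…and 18 more, for 30 total.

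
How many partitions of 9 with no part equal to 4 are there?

They are:
9
8, 1
7, 2
7, 1, 1
6, 3
6, 2, 1
6, 1, 1, 1
5, 3, 1
5, 2, 2
5, 2, 1, 1
5, 1, 1, 1, 1
3, 3, 3
3, 3, 2, 1
3, 3, 1, 1, 1
3, 2, 2, 2
3, 2, 2, 1, 1
3, 2, 1, 1, 1, 1
3, 1, 1, 1, 1, 1, 1
2, 2, 2, 2, 1
2, 2, 2, 1, 1, 1
2, 2, 1, 1, 1, 1, 1
2, 1, 1, 1, 1, 1, 1, 1
1, 1, 1, 1, 1, 1, 1, 1, 1
Counting gives 23.

23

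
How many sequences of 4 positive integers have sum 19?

A composition of 19 into 4 positive parts is chosen by placing 3 dividers among the 18 gaps between 19 units: C(18,3) = 816.

816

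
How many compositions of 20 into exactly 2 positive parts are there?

Place 1 bars in the 19 internal gaps of a row of 20 dots: C(19,1) = 19.

19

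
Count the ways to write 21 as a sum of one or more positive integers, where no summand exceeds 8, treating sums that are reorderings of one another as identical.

525

Counting exhaustively, 525 partitions satisfy the conditions.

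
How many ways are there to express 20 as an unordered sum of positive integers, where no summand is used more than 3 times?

A full systematic count gives 320.

320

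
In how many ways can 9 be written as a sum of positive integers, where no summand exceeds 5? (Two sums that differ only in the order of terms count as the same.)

They are:
5,4
5,3,1
5,2,2
5,2,1,1
5,1,1,1,1
4,4,1
4,3,2
4,3,1,1
4,2,2,1
4,2,1,1,1
4,1,1,1,1,1
3,3,3
3,3,2,1
3,3,1,1,1
3,2,2,2
3,2,2,1,1
3,2,1,1,1,1
3,1,1,1,1,1,1
2,2,2,2,1
2,2,2,1,1,1
2,2,1,1,1,1,1
2,1,1,1,1,1,1,1
1,1,1,1,1,1,1,1,1

23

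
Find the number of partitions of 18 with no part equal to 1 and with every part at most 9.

There are too many to list fully; the first 12 (by largest part) are:
9+9
2+7+9
3+6+9
4+5+9
2+2+5+9
2+3+4+9
3+3+3+9
2+2+2+3+9
2+8+8
3+7+8
4+6+8
2+2+6+8
…and 54 more, for 66 total.

66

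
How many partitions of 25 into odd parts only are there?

Counting exhaustively, 142 partitions satisfy the conditions.

142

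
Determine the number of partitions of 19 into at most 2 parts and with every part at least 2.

9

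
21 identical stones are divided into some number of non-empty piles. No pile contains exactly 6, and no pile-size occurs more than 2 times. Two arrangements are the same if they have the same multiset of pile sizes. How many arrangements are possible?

Direct enumeration gives 175 partitions.

175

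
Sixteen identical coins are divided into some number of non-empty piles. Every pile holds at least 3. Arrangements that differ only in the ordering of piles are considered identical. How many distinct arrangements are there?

21

They are:
16
13, 3
12, 4
11, 5
10, 6
10, 3, 3
9, 7
9, 4, 3
8, 8
8, 5, 3
8, 4, 4
7, 6, 3
7, 5, 4
7, 3, 3, 3
6, 6, 4
6, 5, 5
6, 4, 3, 3
5, 5, 3, 3
5, 4, 4, 3
4, 4, 4, 4
4, 3, 3, 3, 3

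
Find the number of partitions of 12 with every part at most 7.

There are too many to list fully; the first 12 (by largest part) are:
5+7
1+4+7
2+3+7
1+1+3+7
1+2+2+7
1+1+1+2+7
1+1+1+1+1+7
6+6
1+5+6
2+4+6
1+1+4+6
3+3+6
…and 53 more, for 65 total.

65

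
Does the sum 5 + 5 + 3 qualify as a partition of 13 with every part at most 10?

Yes

The parts sum to 13, and the condition 'no summand exceeds 10' holds.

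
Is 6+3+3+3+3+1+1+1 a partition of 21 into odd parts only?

The parts sum to 21, and the condition 'every summand is odd' is violated.

No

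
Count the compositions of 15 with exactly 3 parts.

91

By stars and bars with positive parts, the count is C(14,2) = 91.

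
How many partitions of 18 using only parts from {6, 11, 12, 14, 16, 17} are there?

The partitions of 18 that satisfy the conditions:
12+6
6+6+6
Counting gives 2.

2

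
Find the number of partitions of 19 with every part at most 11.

445

Direct enumeration gives 445 partitions.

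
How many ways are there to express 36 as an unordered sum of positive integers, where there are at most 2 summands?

19

Enumerating:
36
35,1
34,2
33,3
32,4
31,5
30,6
29,7
28,8
27,9
26,10
25,11
24,12
23,13
22,14
21,15
20,16
19,17
18,18
That's 19 in total.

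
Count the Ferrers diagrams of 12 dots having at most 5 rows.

47

There are too many to list fully; the first 12 (by largest part) are:
12
11+1
10+2
10+1+1
9+3
9+2+1
9+1+1+1
8+4
8+3+1
8+2+2
8+2+1+1
8+1+1+1+1
…and 35 more, for 47 total.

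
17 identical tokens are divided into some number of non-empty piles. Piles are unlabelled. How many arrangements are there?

A full systematic count gives 297.

297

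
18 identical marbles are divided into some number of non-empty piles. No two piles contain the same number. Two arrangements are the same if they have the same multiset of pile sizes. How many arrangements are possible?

46

There are too many to list fully; the first 12 (by largest part) are:
18
17 + 1
16 + 2
15 + 3
15 + 2 + 1
14 + 4
14 + 3 + 1
13 + 5
13 + 4 + 1
13 + 3 + 2
12 + 6
12 + 5 + 1
…and 34 more, for 46 total.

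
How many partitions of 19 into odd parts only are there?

There are too many to list fully; the first 12 (by largest part) are:
19
17 + 1 + 1
15 + 3 + 1
15 + 1 + 1 + 1 + 1
13 + 5 + 1
13 + 3 + 3
13 + 3 + 1 + 1 + 1
13 + 1 + 1 + 1 + 1 + 1 + 1
11 + 7 + 1
11 + 5 + 3
11 + 5 + 1 + 1 + 1
11 + 3 + 3 + 1 + 1
…and 42 more, for 54 total.

54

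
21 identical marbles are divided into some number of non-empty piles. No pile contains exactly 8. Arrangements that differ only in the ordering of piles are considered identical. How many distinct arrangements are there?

Enumerating by decreasing first part gives 691 partitions in all.

691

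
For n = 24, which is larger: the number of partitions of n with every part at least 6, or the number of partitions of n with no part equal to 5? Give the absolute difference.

1069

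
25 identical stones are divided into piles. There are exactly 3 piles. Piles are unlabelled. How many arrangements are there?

52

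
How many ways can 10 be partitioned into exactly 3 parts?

8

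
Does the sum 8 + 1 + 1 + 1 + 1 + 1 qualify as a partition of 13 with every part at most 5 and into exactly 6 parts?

No

The parts sum to 13, and the condition 'no summand exceeds 5' is violated.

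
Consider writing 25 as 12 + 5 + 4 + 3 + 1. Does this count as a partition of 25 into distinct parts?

Yes

The parts sum to 25, and the condition 'all summands are distinct' holds.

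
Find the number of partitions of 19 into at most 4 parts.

94

Direct enumeration gives 94 partitions.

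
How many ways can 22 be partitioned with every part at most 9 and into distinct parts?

23

Enumerating:
9,8,5
9,8,4,1
9,8,3,2
9,7,6
9,7,5,1
9,7,4,2
9,7,3,2,1
9,6,5,2
9,6,4,3
9,6,4,2,1
9,5,4,3,1
8,7,6,1
8,7,5,2
8,7,4,3
8,7,4,2,1
8,6,5,3
8,6,5,2,1
8,6,4,3,1
8,5,4,3,2
7,6,5,4
7,6,5,3,1
7,6,4,3,2
7,5,4,3,2,1
That's 23 in total.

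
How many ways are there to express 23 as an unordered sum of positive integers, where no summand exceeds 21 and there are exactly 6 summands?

Systematic enumeration (by largest part, then next-largest, …) yields 163.

163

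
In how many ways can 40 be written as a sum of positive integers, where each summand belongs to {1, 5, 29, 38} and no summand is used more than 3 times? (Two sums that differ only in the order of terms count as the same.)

2

They are:
38 + 1 + 1
29 + 5 + 5 + 1
That's 2 in total.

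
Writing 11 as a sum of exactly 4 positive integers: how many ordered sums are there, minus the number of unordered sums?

Compositions: C(10,3) = 120.
Partitions of 11 into exactly 4 parts: 11.
Difference: 120 − 11 = 109.

109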